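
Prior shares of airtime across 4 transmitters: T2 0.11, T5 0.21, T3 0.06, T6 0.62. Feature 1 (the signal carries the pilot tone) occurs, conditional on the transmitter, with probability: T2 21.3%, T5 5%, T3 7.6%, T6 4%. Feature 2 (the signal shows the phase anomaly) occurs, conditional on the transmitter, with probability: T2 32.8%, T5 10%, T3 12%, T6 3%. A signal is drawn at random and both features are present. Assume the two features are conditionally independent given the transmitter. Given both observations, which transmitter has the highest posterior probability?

Prior × likelihood for each hypothesis:
  T2: 0.11 × 0.213 × 0.328 = 0.00768504
  T5: 0.21 × 0.05 × 0.1 = 0.00105
  T3: 0.06 × 0.076 × 0.12 = 0.0005472
  T6: 0.62 × 0.04 × 0.03 = 0.000744
Sum = 0.01002624.
Largest term belongs to T2, so T2 is most probable.

T2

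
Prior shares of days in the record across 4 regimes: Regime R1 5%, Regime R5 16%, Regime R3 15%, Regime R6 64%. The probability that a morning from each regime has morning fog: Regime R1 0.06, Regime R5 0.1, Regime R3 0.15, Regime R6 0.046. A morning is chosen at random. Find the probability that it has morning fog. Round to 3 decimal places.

Compute prior × likelihood for every hypothesis:
  Regime R1: 0.05 × 0.06 = 0.003
  Regime R5: 0.16 × 0.1 = 0.016
  Regime R3: 0.15 × 0.15 = 0.0225
  Regime R6: 0.64 × 0.046 = 0.02944
P(fog) = 0.003 + 0.016 + 0.0225 + 0.02944 = 0.07094 → 0.071.

0.071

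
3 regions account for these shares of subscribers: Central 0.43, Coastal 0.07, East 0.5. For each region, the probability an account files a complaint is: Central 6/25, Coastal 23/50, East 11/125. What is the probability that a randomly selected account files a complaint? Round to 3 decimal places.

Prior × likelihood for each hypothesis:
  Central: 0.43 × 0.24 = 0.1032
  Coastal: 0.07 × 0.46 = 0.0322
  East: 0.5 × 0.088 = 0.044
P(complaint) = 0.1032 + 0.0322 + 0.044 = 0.1794 → 0.179.

0.179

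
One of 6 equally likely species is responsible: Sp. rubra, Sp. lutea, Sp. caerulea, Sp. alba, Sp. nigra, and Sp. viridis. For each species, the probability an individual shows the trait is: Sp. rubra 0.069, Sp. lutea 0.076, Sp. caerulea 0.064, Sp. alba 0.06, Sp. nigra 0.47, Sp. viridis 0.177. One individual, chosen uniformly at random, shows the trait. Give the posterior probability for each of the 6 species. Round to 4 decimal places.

Since the prior is uniform, the posterior is proportional to the likelihood:
  Sp. rubra: 0.069
  Sp. lutea: 0.076
  Sp. caerulea: 0.064
  Sp. alba: 0.06
  Sp. nigra: 0.47
  Sp. viridis: 0.177
Total = 0.916.
P(Sp. rubra | trait) = 0.069/0.916 ≈ 0.0753
P(Sp. lutea | trait) = 0.076/0.916 ≈ 0.0830
P(Sp. caerulea | trait) = 0.064/0.916 ≈ 0.0699
P(Sp. alba | trait) = 0.06/0.916 ≈ 0.0655
P(Sp. nigra | trait) = 0.47/0.916 ≈ 0.5131
P(Sp. viridis | trait) = 0.177/0.916 ≈ 0.1932

Sp. rubra 0.0753, Sp. lutea 0.0830, Sp. caerulea 0.0699, Sp. alba 0.0655, Sp. nigra 0.5131, Sp. viridis 0.1932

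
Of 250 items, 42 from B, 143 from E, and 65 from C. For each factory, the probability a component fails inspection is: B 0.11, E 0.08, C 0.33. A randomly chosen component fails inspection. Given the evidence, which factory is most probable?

Compute prior × likelihood for every hypothesis:
  B: 0.168 × 0.11 = 0.01848
  E: 0.572 × 0.08 = 0.04576
  C: 0.26 × 0.33 = 0.0858
Sum = 0.15004.
Largest term belongs to C, so C is most probable.

C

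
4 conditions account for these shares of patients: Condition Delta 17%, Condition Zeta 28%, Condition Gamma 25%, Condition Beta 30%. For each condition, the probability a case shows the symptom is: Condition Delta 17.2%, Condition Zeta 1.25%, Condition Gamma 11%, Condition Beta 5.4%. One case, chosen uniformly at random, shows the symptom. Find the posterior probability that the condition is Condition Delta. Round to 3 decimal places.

Prior × likelihood for each hypothesis:
  Condition Delta: 0.17 × 0.172 = 0.02924
  Condition Zeta: 0.28 × 0.0125 = 0.0035
  Condition Gamma: 0.25 × 0.11 = 0.0275
  Condition Beta: 0.3 × 0.054 = 0.0162
Sum = 0.07644.
P(Condition Delta | evidence) = 0.02924 / 0.07644 ≈ 0.383.

0.383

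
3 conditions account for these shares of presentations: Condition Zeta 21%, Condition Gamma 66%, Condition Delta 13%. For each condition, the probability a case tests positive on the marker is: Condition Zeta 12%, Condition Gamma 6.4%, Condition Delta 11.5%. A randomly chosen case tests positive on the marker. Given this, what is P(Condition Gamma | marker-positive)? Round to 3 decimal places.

0.513

By Bayes' rule, posterior ∝ prior × likelihood:
  Condition Zeta: 0.21 × 0.12 = 0.0252
  Condition Gamma: 0.66 × 0.064 = 0.04224
  Condition Delta: 0.13 × 0.115 = 0.01495
Total = 0.08239.
P(Condition Gamma | evidence) = 0.04224 / 0.08239 ≈ 0.513.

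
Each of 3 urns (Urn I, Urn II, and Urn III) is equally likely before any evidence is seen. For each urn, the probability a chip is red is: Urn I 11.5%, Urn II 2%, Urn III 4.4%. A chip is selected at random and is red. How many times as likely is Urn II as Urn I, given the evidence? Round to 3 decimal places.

0.174

With a uniform prior (1/3 each), posterior ∝ likelihood:
  Urn I: 0.115
  Urn II: 0.02
  Urn III: 0.044
Normalizing constant = 0.179.
The ratio is 0.02 / 0.115 (the normalizer cancels) = 0.174.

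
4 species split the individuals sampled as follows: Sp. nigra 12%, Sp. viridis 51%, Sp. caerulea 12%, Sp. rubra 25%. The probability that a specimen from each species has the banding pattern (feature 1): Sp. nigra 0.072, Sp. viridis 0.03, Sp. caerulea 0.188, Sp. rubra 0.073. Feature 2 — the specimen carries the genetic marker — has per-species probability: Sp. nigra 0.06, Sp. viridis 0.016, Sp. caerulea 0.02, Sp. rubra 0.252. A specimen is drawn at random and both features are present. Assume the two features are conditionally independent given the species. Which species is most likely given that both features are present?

Sp. rubra

By Bayes' rule, posterior ∝ prior × likelihood:
  Sp. nigra: 0.12 × 0.072 × 0.06 = 0.0005184
  Sp. viridis: 0.51 × 0.03 × 0.016 = 0.0002448
  Sp. caerulea: 0.12 × 0.188 × 0.02 = 0.0004512
  Sp. rubra: 0.25 × 0.073 × 0.252 = 0.004599
Sum = 0.0058134.
Largest term belongs to Sp. rubra, so Sp. rubra is most probable.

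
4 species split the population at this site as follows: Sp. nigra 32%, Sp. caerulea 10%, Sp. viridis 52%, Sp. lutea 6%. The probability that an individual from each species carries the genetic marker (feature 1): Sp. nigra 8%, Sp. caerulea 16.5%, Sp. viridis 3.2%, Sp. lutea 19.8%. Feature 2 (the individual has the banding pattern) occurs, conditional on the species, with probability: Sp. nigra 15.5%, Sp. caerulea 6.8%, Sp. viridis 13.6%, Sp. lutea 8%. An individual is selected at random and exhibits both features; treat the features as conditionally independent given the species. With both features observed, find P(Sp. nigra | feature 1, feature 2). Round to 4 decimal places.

0.4779

Compute prior × likelihood for every hypothesis:
  Sp. nigra: 0.32 × 0.08 × 0.155 = 0.003968
  Sp. caerulea: 0.1 × 0.165 × 0.068 = 0.001122
  Sp. viridis: 0.52 × 0.032 × 0.136 = 0.00226304
  Sp. lutea: 0.06 × 0.198 × 0.08 = 0.0009504
Sum = 0.00830344.
P(Sp. nigra | evidence) = 0.003968 / 0.00830344 ≈ 0.4779.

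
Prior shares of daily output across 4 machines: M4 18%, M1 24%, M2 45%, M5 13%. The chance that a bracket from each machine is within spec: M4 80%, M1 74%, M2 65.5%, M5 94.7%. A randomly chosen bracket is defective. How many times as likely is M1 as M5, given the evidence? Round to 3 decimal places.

Taking complements, P(defective | each) = M4 0.2, M1 0.26, M2 0.345, M5 0.053.
Compute prior × likelihood for every hypothesis:
  M4: 0.18 × 0.2 = 0.036
  M1: 0.24 × 0.26 = 0.0624
  M2: 0.45 × 0.345 = 0.15525
  M5: 0.13 × 0.053 = 0.00689
Sum = 0.26054.
The ratio is 0.0624 / 0.00689 (the normalizer cancels) = 9.057.

9.057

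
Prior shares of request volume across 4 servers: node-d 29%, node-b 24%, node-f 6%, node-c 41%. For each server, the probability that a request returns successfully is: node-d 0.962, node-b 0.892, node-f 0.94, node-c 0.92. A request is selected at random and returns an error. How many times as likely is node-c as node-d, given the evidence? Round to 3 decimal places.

2.976

Taking complements, P(error | each) = node-d 0.038, node-b 0.108, node-f 0.06, node-c 0.08.
Prior × likelihood for each hypothesis:
  node-d: 0.29 × 0.038 = 0.01102
  node-b: 0.24 × 0.108 = 0.02592
  node-f: 0.06 × 0.06 = 0.0036
  node-c: 0.41 × 0.08 = 0.0328
Normalizing constant = 0.07334.
The ratio is 0.0328 / 0.01102 (the normalizer cancels) = 2.976.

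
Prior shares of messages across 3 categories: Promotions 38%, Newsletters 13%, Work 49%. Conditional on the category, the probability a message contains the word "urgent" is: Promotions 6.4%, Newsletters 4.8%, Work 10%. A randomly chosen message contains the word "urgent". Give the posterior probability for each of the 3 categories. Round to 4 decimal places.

Promotions 0.3057, Newsletters 0.0784, Work 0.6159

Prior × likelihood for each hypothesis:
  Promotions: 0.38 × 0.064 = 0.02432
  Newsletters: 0.13 × 0.048 = 0.00624
  Work: 0.49 × 0.1 = 0.049
Normalizing constant = 0.07956.
P(Promotions | urgent-flag) = 0.02432/0.07956 ≈ 0.3057
P(Newsletters | urgent-flag) = 0.00624/0.07956 ≈ 0.0784
P(Work | urgent-flag) = 0.049/0.07956 ≈ 0.6159
(Check: 0.3057+0.0784+0.6159 = 1.0000.)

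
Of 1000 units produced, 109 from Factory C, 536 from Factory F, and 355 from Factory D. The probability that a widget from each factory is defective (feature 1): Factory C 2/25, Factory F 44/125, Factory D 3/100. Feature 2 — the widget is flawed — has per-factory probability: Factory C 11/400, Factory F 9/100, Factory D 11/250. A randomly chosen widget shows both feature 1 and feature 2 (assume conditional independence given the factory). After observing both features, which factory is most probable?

Compute prior × likelihood for every hypothesis:
  Factory C: 0.109 × 0.08 × 0.0275 = 0.0002398
  Factory F: 0.536 × 0.352 × 0.09 = 0.01698048
  Factory D: 0.355 × 0.03 × 0.044 = 0.0004686
Sum = 0.01768888.
Largest term belongs to Factory F, so Factory F is most probable.

Factory F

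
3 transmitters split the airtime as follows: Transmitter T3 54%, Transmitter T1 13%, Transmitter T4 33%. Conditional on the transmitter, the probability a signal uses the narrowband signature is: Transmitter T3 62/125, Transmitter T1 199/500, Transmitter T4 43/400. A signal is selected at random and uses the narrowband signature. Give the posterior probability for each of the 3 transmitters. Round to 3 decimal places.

By Bayes' rule, posterior ∝ prior × likelihood:
  Transmitter T3: 0.54 × 0.496 = 0.26784
  Transmitter T1: 0.13 × 0.398 = 0.05174
  Transmitter T4: 0.33 × 0.1075 = 0.035475
Normalizing constant = 0.355055.
P(Transmitter T3 | narrowband) = 0.26784/0.355055 ≈ 0.754
P(Transmitter T1 | narrowband) = 0.05174/0.355055 ≈ 0.146
P(Transmitter T4 | narrowband) = 0.035475/0.355055 ≈ 0.100
(Check: 0.754+0.146+0.100 = 1.000.)

Transmitter T3 0.754, Transmitter T1 0.146, Transmitter T4 0.100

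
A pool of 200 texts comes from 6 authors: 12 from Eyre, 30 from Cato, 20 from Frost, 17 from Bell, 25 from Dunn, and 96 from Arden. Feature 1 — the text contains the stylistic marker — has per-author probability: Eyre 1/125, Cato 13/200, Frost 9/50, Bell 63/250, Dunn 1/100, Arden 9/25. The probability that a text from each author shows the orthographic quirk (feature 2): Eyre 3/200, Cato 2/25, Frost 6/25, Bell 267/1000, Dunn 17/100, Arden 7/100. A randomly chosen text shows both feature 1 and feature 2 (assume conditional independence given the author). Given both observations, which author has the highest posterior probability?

By Bayes' rule, posterior ∝ prior × likelihood:
  Eyre: 0.06 × 0.008 × 0.015 = 0.0000072
  Cato: 0.15 × 0.065 × 0.08 = 0.00078
  Frost: 0.1 × 0.18 × 0.24 = 0.00432
  Bell: 0.085 × 0.252 × 0.267 = 0.00571914
  Dunn: 0.125 × 0.01 × 0.17 = 0.0002125
  Arden: 0.48 × 0.36 × 0.07 = 0.012096
Normalizing constant = 0.02313484.
Largest term belongs to Arden, so Arden is most probable.

Arden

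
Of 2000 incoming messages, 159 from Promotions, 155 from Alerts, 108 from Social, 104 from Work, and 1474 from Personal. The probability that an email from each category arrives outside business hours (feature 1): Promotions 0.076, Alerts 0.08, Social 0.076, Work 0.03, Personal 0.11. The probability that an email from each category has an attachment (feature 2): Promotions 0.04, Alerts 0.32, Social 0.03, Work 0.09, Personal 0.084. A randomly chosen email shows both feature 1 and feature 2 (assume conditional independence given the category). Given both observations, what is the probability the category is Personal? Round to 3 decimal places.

0.732

Prior × likelihood for each hypothesis:
  Promotions: 0.0795 × 0.076 × 0.04 = 0.00024168
  Alerts: 0.0775 × 0.08 × 0.32 = 0.001984
  Social: 0.054 × 0.076 × 0.03 = 0.00012312
  Work: 0.052 × 0.03 × 0.09 = 0.0001404
  Personal: 0.737 × 0.11 × 0.084 = 0.00680988
Sum = 0.00929908.
P(Personal | evidence) = 0.00680988 / 0.00929908 ≈ 0.732.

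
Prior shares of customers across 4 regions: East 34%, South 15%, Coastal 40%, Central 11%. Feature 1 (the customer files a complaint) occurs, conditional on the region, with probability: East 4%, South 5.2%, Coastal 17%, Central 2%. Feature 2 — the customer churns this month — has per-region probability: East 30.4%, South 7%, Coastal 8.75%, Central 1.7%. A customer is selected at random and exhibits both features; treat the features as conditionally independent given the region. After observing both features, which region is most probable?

Coastal

Compute prior × likelihood for every hypothesis:
  East: 0.34 × 0.04 × 0.304 = 0.0041344
  South: 0.15 × 0.052 × 0.07 = 0.000546
  Coastal: 0.4 × 0.17 × 0.0875 = 0.00595
  Central: 0.11 × 0.02 × 0.017 = 0.0000374
Normalizing constant = 0.0106678.
Largest term belongs to Coastal, so Coastal is most probable.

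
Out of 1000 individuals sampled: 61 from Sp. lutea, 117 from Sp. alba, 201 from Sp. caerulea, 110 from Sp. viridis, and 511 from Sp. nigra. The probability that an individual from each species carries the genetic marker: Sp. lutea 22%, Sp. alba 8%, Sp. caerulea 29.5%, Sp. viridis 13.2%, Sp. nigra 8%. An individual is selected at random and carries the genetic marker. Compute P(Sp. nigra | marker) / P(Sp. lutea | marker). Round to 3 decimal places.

3.046

By Bayes' rule, posterior ∝ prior × likelihood:
  Sp. lutea: 0.061 × 0.22 = 0.01342
  Sp. alba: 0.117 × 0.08 = 0.00936
  Sp. caerulea: 0.201 × 0.295 = 0.059295
  Sp. viridis: 0.11 × 0.132 = 0.01452
  Sp. nigra: 0.511 × 0.08 = 0.04088
Normalizing constant = 0.137475.
The ratio is 0.04088 / 0.01342 (the normalizer cancels) = 3.046.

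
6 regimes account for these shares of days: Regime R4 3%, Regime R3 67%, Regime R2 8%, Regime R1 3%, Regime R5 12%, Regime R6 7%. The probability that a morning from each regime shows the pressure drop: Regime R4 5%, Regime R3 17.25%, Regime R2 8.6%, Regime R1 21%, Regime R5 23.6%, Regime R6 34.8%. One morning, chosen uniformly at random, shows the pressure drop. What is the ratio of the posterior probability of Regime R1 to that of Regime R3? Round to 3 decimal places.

0.055

By Bayes' rule, posterior ∝ prior × likelihood:
  Regime R4: 0.03 × 0.05 = 0.0015
  Regime R3: 0.67 × 0.1725 = 0.115575
  Regime R2: 0.08 × 0.086 = 0.00688
  Regime R1: 0.03 × 0.21 = 0.0063
  Regime R5: 0.12 × 0.236 = 0.02832
  Regime R6: 0.07 × 0.348 = 0.02436
Normalizing constant = 0.182935.
The ratio is 0.0063 / 0.115575 (the normalizer cancels) = 0.055.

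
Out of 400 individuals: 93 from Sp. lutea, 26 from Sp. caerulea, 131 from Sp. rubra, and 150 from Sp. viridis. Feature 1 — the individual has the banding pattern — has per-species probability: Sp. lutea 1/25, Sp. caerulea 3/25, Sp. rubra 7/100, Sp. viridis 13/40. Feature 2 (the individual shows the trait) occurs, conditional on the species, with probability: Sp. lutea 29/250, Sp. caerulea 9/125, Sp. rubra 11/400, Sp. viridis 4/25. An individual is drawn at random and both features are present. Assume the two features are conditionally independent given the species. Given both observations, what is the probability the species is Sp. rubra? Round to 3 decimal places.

By Bayes' rule, posterior ∝ prior × likelihood:
  Sp. lutea: 0.2325 × 0.04 × 0.116 = 0.0010788
  Sp. caerulea: 0.065 × 0.12 × 0.072 = 0.0005616
  Sp. rubra: 0.3275 × 0.07 × 0.0275 = 0.0006304375
  Sp. viridis: 0.375 × 0.325 × 0.16 = 0.0195
Normalizing constant = 0.0217708375.
P(Sp. rubra | evidence) = 0.0006304375 / 0.0217708375 ≈ 0.029.

0.029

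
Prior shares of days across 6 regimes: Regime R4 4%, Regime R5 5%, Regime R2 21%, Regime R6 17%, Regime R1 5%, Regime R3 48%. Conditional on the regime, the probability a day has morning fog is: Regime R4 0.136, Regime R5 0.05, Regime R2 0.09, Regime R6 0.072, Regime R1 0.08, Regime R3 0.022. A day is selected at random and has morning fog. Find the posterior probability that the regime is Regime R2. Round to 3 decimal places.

0.352

Unnormalized posteriors (prior × likelihood):
  Regime R4: 0.04 × 0.136 = 0.00544
  Regime R5: 0.05 × 0.05 = 0.0025
  Regime R2: 0.21 × 0.09 = 0.0189
  Regime R6: 0.17 × 0.072 = 0.01224
  Regime R1: 0.05 × 0.08 = 0.004
  Regime R3: 0.48 × 0.022 = 0.01056
Total = 0.05364.
P(Regime R2 | evidence) = 0.0189 / 0.05364 ≈ 0.352.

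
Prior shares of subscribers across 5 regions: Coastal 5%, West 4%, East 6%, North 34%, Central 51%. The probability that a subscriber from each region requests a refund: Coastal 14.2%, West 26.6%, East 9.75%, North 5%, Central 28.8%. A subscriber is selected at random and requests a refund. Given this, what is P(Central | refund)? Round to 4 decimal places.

Prior × likelihood for each hypothesis:
  Coastal: 0.05 × 0.142 = 0.0071
  West: 0.04 × 0.266 = 0.01064
  East: 0.06 × 0.0975 = 0.00585
  North: 0.34 × 0.05 = 0.017
  Central: 0.51 × 0.288 = 0.14688
Normalizing constant = 0.18747.
P(Central | evidence) = 0.14688 / 0.18747 ≈ 0.7835.

0.7835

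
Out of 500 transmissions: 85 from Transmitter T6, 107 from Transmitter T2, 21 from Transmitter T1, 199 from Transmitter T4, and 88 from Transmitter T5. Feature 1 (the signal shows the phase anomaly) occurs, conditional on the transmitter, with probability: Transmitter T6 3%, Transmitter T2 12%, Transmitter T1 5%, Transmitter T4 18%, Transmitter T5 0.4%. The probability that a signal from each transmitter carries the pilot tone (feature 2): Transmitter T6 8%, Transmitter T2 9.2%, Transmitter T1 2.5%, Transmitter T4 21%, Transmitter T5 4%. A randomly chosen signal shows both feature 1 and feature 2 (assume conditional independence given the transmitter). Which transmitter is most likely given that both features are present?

By Bayes' rule, posterior ∝ prior × likelihood:
  Transmitter T6: 0.17 × 0.03 × 0.08 = 0.000408
  Transmitter T2: 0.214 × 0.12 × 0.092 = 0.00236256
  Transmitter T1: 0.042 × 0.05 × 0.025 = 0.0000525
  Transmitter T4: 0.398 × 0.18 × 0.21 = 0.0150444
  Transmitter T5: 0.176 × 0.004 × 0.04 = 0.00002816
Sum = 0.01789562.
Largest term belongs to Transmitter T4, so Transmitter T4 is most probable.

Transmitter T4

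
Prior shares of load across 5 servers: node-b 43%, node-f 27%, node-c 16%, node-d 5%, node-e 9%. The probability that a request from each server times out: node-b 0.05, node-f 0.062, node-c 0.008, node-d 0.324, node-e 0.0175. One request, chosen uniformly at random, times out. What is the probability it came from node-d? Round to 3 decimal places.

0.283

Unnormalized posteriors (prior × likelihood):
  node-b: 0.43 × 0.05 = 0.0215
  node-f: 0.27 × 0.062 = 0.01674
  node-c: 0.16 × 0.008 = 0.00128
  node-d: 0.05 × 0.324 = 0.0162
  node-e: 0.09 × 0.0175 = 0.001575
Total = 0.057295.
P(node-d | evidence) = 0.0162 / 0.057295 ≈ 0.283.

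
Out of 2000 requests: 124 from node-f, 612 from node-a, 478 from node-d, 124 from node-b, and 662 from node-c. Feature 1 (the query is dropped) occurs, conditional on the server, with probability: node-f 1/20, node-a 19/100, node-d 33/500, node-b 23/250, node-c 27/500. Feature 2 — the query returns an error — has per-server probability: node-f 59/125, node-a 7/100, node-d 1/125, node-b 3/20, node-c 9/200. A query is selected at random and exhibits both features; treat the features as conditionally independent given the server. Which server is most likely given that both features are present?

node-a

Compute prior × likelihood for every hypothesis:
  node-f: 0.062 × 0.05 × 0.472 = 0.0014632
  node-a: 0.306 × 0.19 × 0.07 = 0.0040698
  node-d: 0.239 × 0.066 × 0.008 = 0.000126192
  node-b: 0.062 × 0.092 × 0.15 = 0.0008556
  node-c: 0.331 × 0.054 × 0.045 = 0.00080433
Total = 0.007319122.
Largest term belongs to node-a, so node-a is most probable.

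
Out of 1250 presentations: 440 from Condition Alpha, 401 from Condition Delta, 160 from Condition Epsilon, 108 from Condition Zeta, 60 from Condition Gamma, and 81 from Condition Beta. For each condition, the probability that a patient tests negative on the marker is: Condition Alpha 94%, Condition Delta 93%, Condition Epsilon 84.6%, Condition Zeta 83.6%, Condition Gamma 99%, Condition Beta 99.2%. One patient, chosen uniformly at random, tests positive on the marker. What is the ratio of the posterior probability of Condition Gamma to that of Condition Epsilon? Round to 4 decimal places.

0.0244

Taking complements, P(marker-positive | each) = Condition Alpha 0.06, Condition Delta 0.07, Condition Epsilon 0.154, Condition Zeta 0.164, Condition Gamma 0.01, Condition Beta 0.008.
Unnormalized posteriors (prior × likelihood):
  Condition Alpha: 0.352 × 0.06 = 0.02112
  Condition Delta: 0.3208 × 0.07 = 0.022456
  Condition Epsilon: 0.128 × 0.154 = 0.019712
  Condition Zeta: 0.0864 × 0.164 = 0.0141696
  Condition Gamma: 0.048 × 0.01 = 0.00048
  Condition Beta: 0.0648 × 0.008 = 0.0005184
Normalizing constant = 0.078456.
The ratio is 0.00048 / 0.019712 (the normalizer cancels) = 0.0244.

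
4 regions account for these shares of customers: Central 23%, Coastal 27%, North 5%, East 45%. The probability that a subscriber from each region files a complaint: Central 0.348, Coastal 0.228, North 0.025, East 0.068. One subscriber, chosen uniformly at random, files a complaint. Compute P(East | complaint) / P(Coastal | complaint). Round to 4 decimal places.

0.4971

Compute prior × likelihood for every hypothesis:
  Central: 0.23 × 0.348 = 0.08004
  Coastal: 0.27 × 0.228 = 0.06156
  North: 0.05 × 0.025 = 0.00125
  East: 0.45 × 0.068 = 0.0306
Normalizing constant = 0.17345.
The ratio is 0.0306 / 0.06156 (the normalizer cancels) = 0.4971.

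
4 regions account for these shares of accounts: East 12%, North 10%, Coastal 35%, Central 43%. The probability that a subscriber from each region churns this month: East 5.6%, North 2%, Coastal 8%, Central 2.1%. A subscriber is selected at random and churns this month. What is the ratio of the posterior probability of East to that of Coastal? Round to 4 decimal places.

0.2400

Unnormalized posteriors (prior × likelihood):
  East: 0.12 × 0.056 = 0.00672
  North: 0.1 × 0.02 = 0.002
  Coastal: 0.35 × 0.08 = 0.028
  Central: 0.43 × 0.021 = 0.00903
Sum = 0.04575.
The ratio is 0.00672 / 0.028 (the normalizer cancels) = 0.2400.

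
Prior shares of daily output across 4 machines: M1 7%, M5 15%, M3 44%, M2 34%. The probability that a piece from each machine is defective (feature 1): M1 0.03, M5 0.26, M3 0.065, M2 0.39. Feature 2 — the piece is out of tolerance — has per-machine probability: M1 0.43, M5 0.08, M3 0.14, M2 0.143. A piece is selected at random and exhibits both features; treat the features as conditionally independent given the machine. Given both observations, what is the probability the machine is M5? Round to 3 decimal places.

0.116

Prior × likelihood for each hypothesis:
  M1: 0.07 × 0.03 × 0.43 = 0.000903
  M5: 0.15 × 0.26 × 0.08 = 0.00312
  M3: 0.44 × 0.065 × 0.14 = 0.004004
  M2: 0.34 × 0.39 × 0.143 = 0.0189618
Total = 0.0269888.
P(M5 | evidence) = 0.00312 / 0.0269888 ≈ 0.116.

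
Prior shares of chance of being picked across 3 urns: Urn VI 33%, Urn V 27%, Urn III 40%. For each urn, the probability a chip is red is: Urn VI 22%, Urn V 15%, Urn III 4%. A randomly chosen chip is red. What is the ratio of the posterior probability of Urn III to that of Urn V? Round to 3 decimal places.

Prior × likelihood for each hypothesis:
  Urn VI: 0.33 × 0.22 = 0.0726
  Urn V: 0.27 × 0.15 = 0.0405
  Urn III: 0.4 × 0.04 = 0.016
Normalizing constant = 0.1291.
The ratio is 0.016 / 0.0405 (the normalizer cancels) = 0.395.

0.395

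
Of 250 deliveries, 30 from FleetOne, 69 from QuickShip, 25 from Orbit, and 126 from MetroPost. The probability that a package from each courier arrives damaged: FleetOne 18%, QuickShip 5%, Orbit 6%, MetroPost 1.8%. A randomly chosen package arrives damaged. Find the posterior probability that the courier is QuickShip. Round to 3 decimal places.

Unnormalized posteriors (prior × likelihood):
  FleetOne: 0.12 × 0.18 = 0.0216
  QuickShip: 0.276 × 0.05 = 0.0138
  Orbit: 0.1 × 0.06 = 0.006
  MetroPost: 0.504 × 0.018 = 0.009072
Sum = 0.050472.
P(QuickShip | evidence) = 0.0138 / 0.050472 ≈ 0.273.

0.273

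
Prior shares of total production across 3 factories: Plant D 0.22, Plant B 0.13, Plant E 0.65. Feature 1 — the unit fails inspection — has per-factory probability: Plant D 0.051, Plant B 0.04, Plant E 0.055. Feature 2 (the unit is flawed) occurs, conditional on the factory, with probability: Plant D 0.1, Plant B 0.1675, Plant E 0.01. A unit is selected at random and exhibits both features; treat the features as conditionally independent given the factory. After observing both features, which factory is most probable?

Plant D

Prior × likelihood for each hypothesis:
  Plant D: 0.22 × 0.051 × 0.1 = 0.001122
  Plant B: 0.13 × 0.04 × 0.1675 = 0.000871
  Plant E: 0.65 × 0.055 × 0.01 = 0.0003575
Normalizing constant = 0.0023505.
Largest term belongs to Plant D, so Plant D is most probable.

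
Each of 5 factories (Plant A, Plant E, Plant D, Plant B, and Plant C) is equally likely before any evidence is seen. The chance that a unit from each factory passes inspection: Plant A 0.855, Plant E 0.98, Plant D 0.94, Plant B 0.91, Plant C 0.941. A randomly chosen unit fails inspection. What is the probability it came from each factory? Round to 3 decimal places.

Taking complements, P(nonconforming | each) = Plant A 0.145, Plant E 0.02, Plant D 0.06, Plant B 0.09, Plant C 0.059.
With a uniform prior (1/5 each), posterior ∝ likelihood:
  Plant A: 0.145
  Plant E: 0.02
  Plant D: 0.06
  Plant B: 0.09
  Plant C: 0.059
Sum = 0.374.
P(Plant A | nonconforming) = 0.145/0.374 ≈ 0.388
P(Plant E | nonconforming) = 0.02/0.374 ≈ 0.053
P(Plant D | nonconforming) = 0.06/0.374 ≈ 0.160
P(Plant B | nonconforming) = 0.09/0.374 ≈ 0.241
P(Plant C | nonconforming) = 0.059/0.374 ≈ 0.158
(Check: 0.388+0.053+0.160+0.241+0.158 = 1.000.)

Plant A 0.388, Plant E 0.053, Plant D 0.160, Plant B 0.241, Plant C 0.158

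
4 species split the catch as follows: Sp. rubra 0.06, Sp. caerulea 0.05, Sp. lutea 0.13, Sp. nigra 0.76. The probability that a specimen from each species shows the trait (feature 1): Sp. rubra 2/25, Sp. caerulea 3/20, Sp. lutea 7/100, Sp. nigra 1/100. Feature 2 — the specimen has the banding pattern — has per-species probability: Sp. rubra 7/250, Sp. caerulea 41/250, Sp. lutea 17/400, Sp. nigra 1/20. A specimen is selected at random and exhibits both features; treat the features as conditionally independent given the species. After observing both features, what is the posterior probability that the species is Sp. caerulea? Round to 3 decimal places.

By Bayes' rule, posterior ∝ prior × likelihood:
  Sp. rubra: 0.06 × 0.08 × 0.028 = 0.0001344
  Sp. caerulea: 0.05 × 0.15 × 0.164 = 0.00123
  Sp. lutea: 0.13 × 0.07 × 0.0425 = 0.00038675
  Sp. nigra: 0.76 × 0.01 × 0.05 = 0.00038
Sum = 0.00213115.
P(Sp. caerulea | evidence) = 0.00123 / 0.00213115 ≈ 0.577.

0.577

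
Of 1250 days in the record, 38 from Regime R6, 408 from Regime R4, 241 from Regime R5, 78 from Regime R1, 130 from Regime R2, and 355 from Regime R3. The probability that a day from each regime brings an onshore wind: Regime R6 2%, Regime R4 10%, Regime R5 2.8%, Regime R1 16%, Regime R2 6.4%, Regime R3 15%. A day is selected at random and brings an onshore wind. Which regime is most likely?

Compute prior × likelihood for every hypothesis:
  Regime R6: 0.0304 × 0.02 = 0.000608
  Regime R4: 0.3264 × 0.1 = 0.03264
  Regime R5: 0.1928 × 0.028 = 0.0053984
  Regime R1: 0.0624 × 0.16 = 0.009984
  Regime R2: 0.104 × 0.064 = 0.006656
  Regime R3: 0.284 × 0.15 = 0.0426
Sum = 0.0978864.
Largest term belongs to Regime R3, so Regime R3 is most probable.

Regime R3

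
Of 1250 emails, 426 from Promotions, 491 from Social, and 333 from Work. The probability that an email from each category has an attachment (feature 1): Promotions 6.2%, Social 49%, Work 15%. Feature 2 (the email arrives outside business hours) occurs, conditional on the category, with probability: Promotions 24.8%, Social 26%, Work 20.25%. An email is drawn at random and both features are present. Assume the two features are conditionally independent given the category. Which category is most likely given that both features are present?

Prior × likelihood for each hypothesis:
  Promotions: 0.3408 × 0.062 × 0.248 = 0.0052401408
  Social: 0.3928 × 0.49 × 0.26 = 0.05004272
  Work: 0.2664 × 0.15 × 0.2025 = 0.0080919
Normalizing constant = 0.0633747608.
Largest term belongs to Social, so Social is most probable.

Social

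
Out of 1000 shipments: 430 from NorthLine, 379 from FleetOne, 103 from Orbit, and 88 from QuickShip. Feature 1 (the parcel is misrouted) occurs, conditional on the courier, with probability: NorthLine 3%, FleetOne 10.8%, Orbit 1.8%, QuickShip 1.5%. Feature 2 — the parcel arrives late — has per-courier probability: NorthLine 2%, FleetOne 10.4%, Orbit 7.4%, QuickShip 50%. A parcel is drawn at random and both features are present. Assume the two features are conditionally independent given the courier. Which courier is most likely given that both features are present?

FleetOne

Compute prior × likelihood for every hypothesis:
  NorthLine: 0.43 × 0.03 × 0.02 = 0.000258
  FleetOne: 0.379 × 0.108 × 0.104 = 0.004256928
  Orbit: 0.103 × 0.018 × 0.074 = 0.000137196
  QuickShip: 0.088 × 0.015 × 0.5 = 0.00066
Total = 0.005312124.
Largest term belongs to FleetOne, so FleetOne is most probable.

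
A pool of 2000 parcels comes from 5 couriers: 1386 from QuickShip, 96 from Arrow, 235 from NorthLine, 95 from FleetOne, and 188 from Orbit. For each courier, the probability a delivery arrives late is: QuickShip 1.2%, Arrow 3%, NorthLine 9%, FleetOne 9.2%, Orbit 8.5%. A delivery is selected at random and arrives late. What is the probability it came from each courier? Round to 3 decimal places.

QuickShip 0.254, Arrow 0.044, NorthLine 0.323, FleetOne 0.134, Orbit 0.244

Unnormalized posteriors (prior × likelihood):
  QuickShip: 0.693 × 0.012 = 0.008316
  Arrow: 0.048 × 0.03 = 0.00144
  NorthLine: 0.1175 × 0.09 = 0.010575
  FleetOne: 0.0475 × 0.092 = 0.00437
  Orbit: 0.094 × 0.085 = 0.00799
Normalizing constant = 0.032691.
P(QuickShip | late) = 0.008316/0.032691 ≈ 0.254
P(Arrow | late) = 0.00144/0.032691 ≈ 0.044
P(NorthLine | late) = 0.010575/0.032691 ≈ 0.323
P(FleetOne | late) = 0.00437/0.032691 ≈ 0.134
P(Orbit | late) = 0.00799/0.032691 ≈ 0.244
(Check: 0.254+0.044+0.323+0.134+0.244 = 0.999.)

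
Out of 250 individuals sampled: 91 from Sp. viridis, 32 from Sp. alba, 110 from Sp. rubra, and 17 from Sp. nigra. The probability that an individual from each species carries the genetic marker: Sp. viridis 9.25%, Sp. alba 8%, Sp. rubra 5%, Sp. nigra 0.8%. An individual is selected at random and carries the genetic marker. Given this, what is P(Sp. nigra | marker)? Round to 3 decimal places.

0.008

Prior × likelihood for each hypothesis:
  Sp. viridis: 0.364 × 0.0925 = 0.03367
  Sp. alba: 0.128 × 0.08 = 0.01024
  Sp. rubra: 0.44 × 0.05 = 0.022
  Sp. nigra: 0.068 × 0.008 = 0.000544
Sum = 0.066454.
P(Sp. nigra | evidence) = 0.000544 / 0.066454 ≈ 0.008.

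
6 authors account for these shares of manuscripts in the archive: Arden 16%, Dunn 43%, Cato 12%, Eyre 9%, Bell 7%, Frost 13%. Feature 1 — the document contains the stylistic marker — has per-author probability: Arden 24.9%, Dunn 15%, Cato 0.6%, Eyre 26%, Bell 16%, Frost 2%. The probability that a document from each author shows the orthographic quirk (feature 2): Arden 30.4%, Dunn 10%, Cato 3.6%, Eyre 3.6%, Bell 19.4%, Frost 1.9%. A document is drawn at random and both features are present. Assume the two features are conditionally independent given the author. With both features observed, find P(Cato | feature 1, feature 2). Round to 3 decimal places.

0.001

Compute prior × likelihood for every hypothesis:
  Arden: 0.16 × 0.249 × 0.304 = 0.01211136
  Dunn: 0.43 × 0.15 × 0.1 = 0.00645
  Cato: 0.12 × 0.006 × 0.036 = 0.00002592
  Eyre: 0.09 × 0.26 × 0.036 = 0.0008424
  Bell: 0.07 × 0.16 × 0.194 = 0.0021728
  Frost: 0.13 × 0.02 × 0.019 = 0.0000494
Total = 0.02165188.
P(Cato | evidence) = 0.00002592 / 0.02165188 ≈ 0.001.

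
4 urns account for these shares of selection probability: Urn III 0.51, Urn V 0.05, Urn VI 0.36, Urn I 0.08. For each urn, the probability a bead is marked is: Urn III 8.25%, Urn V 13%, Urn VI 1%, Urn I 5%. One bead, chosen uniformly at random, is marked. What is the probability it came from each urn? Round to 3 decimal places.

Urn III 0.749, Urn V 0.116, Urn VI 0.064, Urn I 0.071

Unnormalized posteriors (prior × likelihood):
  Urn III: 0.51 × 0.0825 = 0.042075
  Urn V: 0.05 × 0.13 = 0.0065
  Urn VI: 0.36 × 0.01 = 0.0036
  Urn I: 0.08 × 0.05 = 0.004
Normalizing constant = 0.056175.
P(Urn III | marked) = 0.042075/0.056175 ≈ 0.749
P(Urn V | marked) = 0.0065/0.056175 ≈ 0.116
P(Urn VI | marked) = 0.0036/0.056175 ≈ 0.064
P(Urn I | marked) = 0.004/0.056175 ≈ 0.071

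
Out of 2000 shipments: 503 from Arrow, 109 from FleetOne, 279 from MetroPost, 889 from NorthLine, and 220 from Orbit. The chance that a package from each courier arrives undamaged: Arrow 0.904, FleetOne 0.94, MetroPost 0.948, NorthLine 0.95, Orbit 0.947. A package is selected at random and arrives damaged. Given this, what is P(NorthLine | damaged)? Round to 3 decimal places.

0.354

Taking complements, P(damaged | each) = Arrow 0.096, FleetOne 0.06, MetroPost 0.052, NorthLine 0.05, Orbit 0.053.
Compute prior × likelihood for every hypothesis:
  Arrow: 0.2515 × 0.096 = 0.024144
  FleetOne: 0.0545 × 0.06 = 0.00327
  MetroPost: 0.1395 × 0.052 = 0.007254
  NorthLine: 0.4445 × 0.05 = 0.022225
  Orbit: 0.11 × 0.053 = 0.00583
Normalizing constant = 0.062723.
P(NorthLine | evidence) = 0.022225 / 0.062723 ≈ 0.354.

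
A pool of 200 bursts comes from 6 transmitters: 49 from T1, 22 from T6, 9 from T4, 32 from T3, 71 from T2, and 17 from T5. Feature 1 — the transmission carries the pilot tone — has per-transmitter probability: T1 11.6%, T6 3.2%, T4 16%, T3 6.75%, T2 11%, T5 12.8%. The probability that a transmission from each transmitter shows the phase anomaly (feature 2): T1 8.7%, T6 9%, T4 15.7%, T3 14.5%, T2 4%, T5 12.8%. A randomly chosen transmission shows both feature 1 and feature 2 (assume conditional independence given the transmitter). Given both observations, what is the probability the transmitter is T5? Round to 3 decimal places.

0.165

Unnormalized posteriors (prior × likelihood):
  T1: 0.245 × 0.116 × 0.087 = 0.00247254
  T6: 0.11 × 0.032 × 0.09 = 0.0003168
  T4: 0.045 × 0.16 × 0.157 = 0.0011304
  T3: 0.16 × 0.0675 × 0.145 = 0.001566
  T2: 0.355 × 0.11 × 0.04 = 0.001562
  T5: 0.085 × 0.128 × 0.128 = 0.00139264
Normalizing constant = 0.00844038.
P(T5 | evidence) = 0.00139264 / 0.00844038 ≈ 0.165.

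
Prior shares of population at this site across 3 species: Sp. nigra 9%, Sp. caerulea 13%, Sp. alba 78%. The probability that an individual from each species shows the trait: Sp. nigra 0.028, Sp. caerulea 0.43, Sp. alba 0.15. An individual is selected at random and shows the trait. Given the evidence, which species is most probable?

Compute prior × likelihood for every hypothesis:
  Sp. nigra: 0.09 × 0.028 = 0.00252
  Sp. caerulea: 0.13 × 0.43 = 0.0559
  Sp. alba: 0.78 × 0.15 = 0.117
Normalizing constant = 0.17542.
Largest term belongs to Sp. alba, so Sp. alba is most probable.

Sp. alba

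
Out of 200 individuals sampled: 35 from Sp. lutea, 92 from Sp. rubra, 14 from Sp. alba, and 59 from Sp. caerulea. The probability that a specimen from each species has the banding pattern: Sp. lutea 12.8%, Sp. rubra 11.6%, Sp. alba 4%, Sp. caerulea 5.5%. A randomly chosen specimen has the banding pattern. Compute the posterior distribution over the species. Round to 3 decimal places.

Sp. lutea 0.236, Sp. rubra 0.563, Sp. alba 0.030, Sp. caerulea 0.171

Compute prior × likelihood for every hypothesis:
  Sp. lutea: 0.175 × 0.128 = 0.0224
  Sp. rubra: 0.46 × 0.116 = 0.05336
  Sp. alba: 0.07 × 0.04 = 0.0028
  Sp. caerulea: 0.295 × 0.055 = 0.016225
Total = 0.094785.
P(Sp. lutea | banded) = 0.0224/0.094785 ≈ 0.236
P(Sp. rubra | banded) = 0.05336/0.094785 ≈ 0.563
P(Sp. alba | banded) = 0.0028/0.094785 ≈ 0.030
P(Sp. caerulea | banded) = 0.016225/0.094785 ≈ 0.171
(Check: 0.236+0.563+0.030+0.171 = 1.000.)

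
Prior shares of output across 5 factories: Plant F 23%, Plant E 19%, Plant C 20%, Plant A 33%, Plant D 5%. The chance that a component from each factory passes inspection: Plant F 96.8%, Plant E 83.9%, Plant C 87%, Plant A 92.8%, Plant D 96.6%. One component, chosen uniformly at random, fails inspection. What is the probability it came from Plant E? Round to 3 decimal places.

Taking complements, P(nonconforming | each) = Plant F 0.032, Plant E 0.161, Plant C 0.13, Plant A 0.072, Plant D 0.034.
By Bayes' rule, posterior ∝ prior × likelihood:
  Plant F: 0.23 × 0.032 = 0.00736
  Plant E: 0.19 × 0.161 = 0.03059
  Plant C: 0.2 × 0.13 = 0.026
  Plant A: 0.33 × 0.072 = 0.02376
  Plant D: 0.05 × 0.034 = 0.0017
Normalizing constant = 0.08941.
P(Plant E | evidence) = 0.03059 / 0.08941 ≈ 0.342.

0.342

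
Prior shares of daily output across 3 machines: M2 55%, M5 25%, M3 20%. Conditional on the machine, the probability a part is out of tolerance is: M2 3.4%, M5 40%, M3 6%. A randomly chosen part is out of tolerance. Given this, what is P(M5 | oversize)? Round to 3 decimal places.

0.765

Compute prior × likelihood for every hypothesis:
  M2: 0.55 × 0.034 = 0.0187
  M5: 0.25 × 0.4 = 0.1
  M3: 0.2 × 0.06 = 0.012
Total = 0.1307.
P(M5 | evidence) = 0.1 / 0.1307 ≈ 0.765.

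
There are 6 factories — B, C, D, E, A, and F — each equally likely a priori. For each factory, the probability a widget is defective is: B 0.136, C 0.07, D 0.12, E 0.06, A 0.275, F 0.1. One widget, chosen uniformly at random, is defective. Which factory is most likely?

With a uniform prior (1/6 each), posterior ∝ likelihood:
  B: 0.136
  C: 0.07
  D: 0.12
  E: 0.06
  A: 0.275
  F: 0.1
Normalizing constant = 0.761.
Largest term belongs to A, so A is most probable.

A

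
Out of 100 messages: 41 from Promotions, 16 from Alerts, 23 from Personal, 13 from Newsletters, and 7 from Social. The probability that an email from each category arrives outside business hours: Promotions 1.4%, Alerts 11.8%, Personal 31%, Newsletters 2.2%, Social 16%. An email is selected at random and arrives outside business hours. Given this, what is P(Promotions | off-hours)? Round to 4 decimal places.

Unnormalized posteriors (prior × likelihood):
  Promotions: 0.41 × 0.014 = 0.00574
  Alerts: 0.16 × 0.118 = 0.01888
  Personal: 0.23 × 0.31 = 0.0713
  Newsletters: 0.13 × 0.022 = 0.00286
  Social: 0.07 × 0.16 = 0.0112
Sum = 0.10998.
P(Promotions | evidence) = 0.00574 / 0.10998 ≈ 0.0522.

0.0522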